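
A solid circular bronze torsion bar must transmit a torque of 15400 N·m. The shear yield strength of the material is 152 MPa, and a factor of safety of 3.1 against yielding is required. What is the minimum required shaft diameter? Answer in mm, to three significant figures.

Allowable shear stress τ_allow = 152/3.1 = 49.03 MPa.
For a solid shaft τ = 16T/(πd³), so d³ = 16T/(π τ_allow) = 16×1.5400×10^7/(π×49.03) = 1.600×10^6 mm³.
d = (1.600×10^6)^(1/3) = 117.0 mm.

d = 117 mm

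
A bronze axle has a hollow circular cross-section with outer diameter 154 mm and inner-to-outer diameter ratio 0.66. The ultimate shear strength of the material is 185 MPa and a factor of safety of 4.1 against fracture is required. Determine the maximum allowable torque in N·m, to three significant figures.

T_allow = 26200 N·m

τ_allow = 185/4.1 = 45.12 MPa.
For a hollow shaft T_allow = τ_allow·πd_o³(1−k⁴)/16 with 1−k⁴ = 0.8103, so πd_o³(1−k⁴)/16 = 581000 mm³.
T_allow = 45.12×581000 = 2.622×10^7 N·mm = 26220 N·m.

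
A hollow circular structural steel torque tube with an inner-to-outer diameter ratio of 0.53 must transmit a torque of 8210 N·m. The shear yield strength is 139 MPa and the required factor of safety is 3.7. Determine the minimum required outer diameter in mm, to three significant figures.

d_o = 107 mm

τ_allow = 139/3.7 = 37.57 MPa.
For a hollow shaft τ = 16T/[πd_o³(1−k⁴)] with k = 0.53, so 1−k⁴ = 0.9211.
d_o³ = 16T/[π τ_allow (1−k⁴)] = 16×8210000/(π×37.57×0.9211) = 1.208×10^6 mm³.
d_o = 106.5 mm.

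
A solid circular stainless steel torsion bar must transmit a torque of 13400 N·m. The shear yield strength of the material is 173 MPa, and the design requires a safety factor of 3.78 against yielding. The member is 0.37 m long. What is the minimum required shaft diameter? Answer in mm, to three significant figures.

d = 114 mm

Allowable shear stress τ_allow = 173/3.78 = 45.77 MPa.
For a solid shaft τ = 16T/(πd³), so d³ = 16T/(π τ_allow) = 16×1.3400×10^7/(π×45.77) = 1.491×10^6 mm³.
d = (1.491×10^6)^(1/3) = 114.2 mm.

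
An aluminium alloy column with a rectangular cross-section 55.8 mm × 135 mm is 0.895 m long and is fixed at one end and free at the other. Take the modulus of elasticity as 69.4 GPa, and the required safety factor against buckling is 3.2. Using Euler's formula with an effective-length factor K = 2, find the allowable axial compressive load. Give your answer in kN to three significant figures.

Buckling occurs about the weak axis: I_min = h·b³/12 = 135×55.8³/12 = 1.955×10^6 mm⁴ (b = 55.8 mm is the smaller dimension).
Effective length L_e = KL = 2×0.895 m = 1790 mm.
Euler critical load P_cr = π²EI/L_e² = π²×69400×1.955×10^6/1790² = 417800 N.
P_allow = P_cr/n = 417800/3.2 = 130600 N.

P_allow = 131 kN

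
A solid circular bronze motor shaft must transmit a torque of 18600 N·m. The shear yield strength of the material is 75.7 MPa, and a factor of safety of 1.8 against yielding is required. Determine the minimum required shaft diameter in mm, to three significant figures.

Allowable shear stress τ_allow = 75.7/1.8 = 42.06 MPa.
For a solid shaft τ = 16T/(πd³), so d³ = 16T/(π τ_allow) = 16×1.8600×10^7/(π×42.06) = 2.252×10^6 mm³.
d = (2.252×10^6)^(1/3) = 131.1 mm.

d = 131 mm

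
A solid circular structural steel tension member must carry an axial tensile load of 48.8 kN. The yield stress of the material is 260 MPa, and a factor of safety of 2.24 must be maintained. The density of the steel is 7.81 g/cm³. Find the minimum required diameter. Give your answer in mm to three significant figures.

d = 23.1 mm

Allowable stress σ_allow = 260/2.24 = 116.1 MPa.
Required area A = F/σ_allow = 48800/116.1 = 420.4 mm².
A = πd²/4 → d = √(4A/π) = 23.14 mm.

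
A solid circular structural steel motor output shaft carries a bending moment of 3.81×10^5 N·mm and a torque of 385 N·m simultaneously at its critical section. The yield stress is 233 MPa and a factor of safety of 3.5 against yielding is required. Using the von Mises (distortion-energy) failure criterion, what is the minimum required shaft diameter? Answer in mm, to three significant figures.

σ_allow = σ_y/n = 233/3.5 = 66.57 MPa.
For a solid shaft σ_b = 32M/(πd³) and τ = 16T/(πd³), so the von Mises stress is σ' = (16/πd³)·√(4M²+3T²).
√(4M²+3T²) = √(4×(381000)² + 3×(385000)²) = 1.013×10^6 N·mm.
d³ = 16×1.013×10^6/(π×66.57) = 77470 mm³.
d = 42.63 mm.

d = 42.6 mm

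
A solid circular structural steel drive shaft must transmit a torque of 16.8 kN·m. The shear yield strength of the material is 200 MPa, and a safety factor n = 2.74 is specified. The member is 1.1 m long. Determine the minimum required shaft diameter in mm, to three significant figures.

d = 105 mm

Allowable shear stress τ_allow = 200/2.74 = 72.99 MPa.
For a solid shaft τ = 16T/(πd³), so d³ = 16T/(π τ_allow) = 16×1.6800×10^7/(π×72.99) = 1.172×10^6 mm³.
d = (1.172×10^6)^(1/3) = 105.4 mm.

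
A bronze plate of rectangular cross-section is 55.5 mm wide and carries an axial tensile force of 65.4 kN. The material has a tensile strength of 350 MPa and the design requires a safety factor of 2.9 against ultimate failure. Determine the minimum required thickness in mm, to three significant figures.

σ_allow = 350/2.9 = 120.7 MPa.
Required area A = F/σ_allow = 65400/120.7 = 541.9 mm².
t = A/w = 541.9/55.5 = 9.764 mm.

t = 9.76 mm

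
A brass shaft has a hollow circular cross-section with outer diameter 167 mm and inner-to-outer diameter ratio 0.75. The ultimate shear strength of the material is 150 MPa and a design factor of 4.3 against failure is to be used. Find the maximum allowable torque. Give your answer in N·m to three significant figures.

τ_allow = 150/4.3 = 34.88 MPa.
For a hollow shaft T_allow = τ_allow·πd_o³(1−k⁴)/16 with 1−k⁴ = 0.6836, so πd_o³(1−k⁴)/16 = 625100 mm³.
T_allow = 34.88×625100 = 2.181×10^7 N·mm = 21810 N·m.

T_allow = 21800 N·m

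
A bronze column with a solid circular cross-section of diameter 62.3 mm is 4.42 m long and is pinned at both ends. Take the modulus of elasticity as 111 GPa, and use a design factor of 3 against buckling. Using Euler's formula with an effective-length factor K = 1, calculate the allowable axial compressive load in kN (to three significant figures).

P_allow = 13.8 kN

I = πd⁴/64 = π×62.3⁴/64 = 739500 mm⁴.
Effective length L_e = KL = 1×4.42 m = 4420 mm.
Euler critical load P_cr = π²EI/L_e² = π²×111000×739500/4420² = 41470 N.
P_allow = P_cr/n = 41470/3 = 13820 N.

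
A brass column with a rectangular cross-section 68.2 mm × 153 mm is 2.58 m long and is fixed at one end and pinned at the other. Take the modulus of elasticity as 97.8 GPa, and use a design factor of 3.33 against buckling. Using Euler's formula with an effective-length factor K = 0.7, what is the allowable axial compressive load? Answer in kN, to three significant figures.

P_allow = 359 kN

Buckling occurs about the weak axis: I_min = h·b³/12 = 153×68.2³/12 = 4.044×10^6 mm⁴ (b = 68.2 mm is the smaller dimension).
Effective length L_e = KL = 0.7×2.58 m = 1806 mm.
Euler critical load P_cr = π²EI/L_e² = π²×97800×4.044×10^6/1806² = 1.197×10^6 N.
P_allow = P_cr/n = 1.197×10^6/3.33 = 359400 N.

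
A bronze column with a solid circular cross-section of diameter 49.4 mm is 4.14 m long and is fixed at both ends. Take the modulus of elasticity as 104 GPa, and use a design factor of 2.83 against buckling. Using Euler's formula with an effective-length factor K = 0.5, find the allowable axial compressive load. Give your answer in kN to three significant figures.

I = πd⁴/64 = π×49.4⁴/64 = 292300 mm⁴.
Effective length L_e = KL = 0.5×4.14 m = 2070 mm.
Euler critical load P_cr = π²EI/L_e² = π²×104000×292300/2070² = 70030 N.
P_allow = P_cr/n = 70030/2.83 = 24740 N.

P_allow = 24.7 kN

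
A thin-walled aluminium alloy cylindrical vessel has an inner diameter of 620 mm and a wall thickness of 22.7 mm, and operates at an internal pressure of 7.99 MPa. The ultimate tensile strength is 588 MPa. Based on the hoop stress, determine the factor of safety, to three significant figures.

σ_h = pD/(2t) = 7.99×620/(2×22.7) = 109.1 MPa.
n = 588/109.1 = 5.389.

n = 5.39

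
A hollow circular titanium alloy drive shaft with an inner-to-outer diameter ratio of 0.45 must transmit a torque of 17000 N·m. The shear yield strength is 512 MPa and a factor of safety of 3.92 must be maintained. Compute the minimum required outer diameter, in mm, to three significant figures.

τ_allow = 512/3.92 = 130.6 MPa.
For a hollow shaft τ = 16T/[πd_o³(1−k⁴)] with k = 0.45, so 1−k⁴ = 0.9590.
d_o³ = 16T/[π τ_allow (1−k⁴)] = 16×1.7000×10^7/(π×130.6×0.9590) = 691200 mm³.
d_o = 88.42 mm.

d_o = 88.4 mm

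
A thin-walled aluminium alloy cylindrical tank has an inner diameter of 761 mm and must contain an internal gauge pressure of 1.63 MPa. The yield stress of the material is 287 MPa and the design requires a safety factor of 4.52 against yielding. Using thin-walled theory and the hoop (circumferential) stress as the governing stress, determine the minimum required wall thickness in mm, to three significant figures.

σ_allow = 287/4.52 = 63.50 MPa.
Hoop stress σ_h = pD/(2t), so t = pD/(2σ_allow) = 1.63×761/(2×63.50) = 9.768 mm.

t = 9.77 mm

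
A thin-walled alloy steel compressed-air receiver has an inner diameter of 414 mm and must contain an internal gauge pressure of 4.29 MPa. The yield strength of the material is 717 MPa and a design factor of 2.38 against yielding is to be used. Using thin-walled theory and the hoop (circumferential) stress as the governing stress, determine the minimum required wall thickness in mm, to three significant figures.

t = 2.95 mm

σ_allow = 717/2.38 = 301.3 MPa.
Hoop stress σ_h = pD/(2t), so t = pD/(2σ_allow) = 4.29×414/(2×301.3) = 2.948 mm.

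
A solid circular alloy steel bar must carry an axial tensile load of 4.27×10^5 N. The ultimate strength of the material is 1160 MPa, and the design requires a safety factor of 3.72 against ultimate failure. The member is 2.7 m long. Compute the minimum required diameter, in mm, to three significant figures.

d = 41.8 mm

Allowable stress σ_allow = 1160/3.72 = 311.8 MPa.
Required area A = F/σ_allow = 427000/311.8 = 1369 mm².
A = πd²/4 → d = √(4A/π) = 41.76 mm.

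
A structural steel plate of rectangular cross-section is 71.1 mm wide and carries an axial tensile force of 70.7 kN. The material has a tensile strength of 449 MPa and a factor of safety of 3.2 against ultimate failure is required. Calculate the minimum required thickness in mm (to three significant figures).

σ_allow = 449/3.2 = 140.3 MPa.
Required area A = F/σ_allow = 70700/140.3 = 503.9 mm².
t = A/w = 503.9/71.1 = 7.087 mm.

t = 7.09 mm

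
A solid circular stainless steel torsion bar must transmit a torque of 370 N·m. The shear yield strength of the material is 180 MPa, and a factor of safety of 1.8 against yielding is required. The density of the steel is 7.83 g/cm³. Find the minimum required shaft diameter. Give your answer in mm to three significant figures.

d = 26.6 mm

Allowable shear stress τ_allow = 180/1.8 = 100.0 MPa.
For a solid shaft τ = 16T/(πd³), so d³ = 16T/(π τ_allow) = 16×370000/(π×100.0) = 18840 mm³.
d = (18840)^(1/3) = 26.61 mm.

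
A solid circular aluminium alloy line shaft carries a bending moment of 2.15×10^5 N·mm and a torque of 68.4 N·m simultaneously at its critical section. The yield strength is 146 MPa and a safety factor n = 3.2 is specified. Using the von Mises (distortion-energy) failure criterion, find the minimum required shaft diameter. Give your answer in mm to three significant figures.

σ_allow = σ_y/n = 146/3.2 = 45.62 MPa.
For a solid shaft σ_b = 32M/(πd³) and τ = 16T/(πd³), so the von Mises stress is σ' = (16/πd³)·√(4M²+3T²).
√(4M²+3T²) = √(4×(215000)² + 3×(68400)²) = 446000 N·mm.
d³ = 16×446000/(π×45.62) = 49790 mm³.
d = 36.79 mm.

d = 36.8 mm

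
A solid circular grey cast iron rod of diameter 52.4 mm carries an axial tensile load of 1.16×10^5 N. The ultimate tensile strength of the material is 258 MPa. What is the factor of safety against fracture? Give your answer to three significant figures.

A = πd²/4 = 2157 mm².
σ = F/A = 116000/2157 = 53.79 MPa.
n = 258/53.79 = 4.796.

n = 4.80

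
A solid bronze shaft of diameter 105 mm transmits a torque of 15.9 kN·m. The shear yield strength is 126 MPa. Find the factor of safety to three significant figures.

τ = 16T/(πd³) = 16×1.5900×10^7/(π×105³) = 69.95 MPa.
n = τ_limit/τ = 126/69.95 = 1.801.

n = 1.80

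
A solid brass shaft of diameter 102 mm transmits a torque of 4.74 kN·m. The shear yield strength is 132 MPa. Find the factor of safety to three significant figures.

n = 5.80

τ = 16T/(πd³) = 16×4740000/(π×102³) = 22.75 MPa.
n = τ_limit/τ = 132/22.75 = 5.803.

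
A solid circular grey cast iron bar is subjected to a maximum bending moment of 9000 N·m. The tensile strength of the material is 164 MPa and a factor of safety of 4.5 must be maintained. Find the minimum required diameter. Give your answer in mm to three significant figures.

d = 136 mm

σ_allow = 164/4.5 = 36.44 MPa.
For a solid circular section σ = 32M/(πd³), so d³ = 32M/(π σ_allow) = 32×9000000/(π×36.44) = 2.515×10^6 mm³.
d = 136.0 mm.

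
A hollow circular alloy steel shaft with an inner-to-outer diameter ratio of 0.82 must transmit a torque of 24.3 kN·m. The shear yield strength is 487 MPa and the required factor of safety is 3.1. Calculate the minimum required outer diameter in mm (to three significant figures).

d_o = 113 mm

τ_allow = 487/3.1 = 157.1 MPa.
For a hollow shaft τ = 16T/[πd_o³(1−k⁴)] with k = 0.82, so 1−k⁴ = 0.5479.
d_o³ = 16T/[π τ_allow (1−k⁴)] = 16×2.4300×10^7/(π×157.1×0.5479) = 1.438×10^6 mm³.
d_o = 112.9 mm.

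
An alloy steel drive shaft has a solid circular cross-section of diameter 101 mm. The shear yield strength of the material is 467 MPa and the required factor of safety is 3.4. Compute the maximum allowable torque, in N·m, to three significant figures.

T_allow = 27800 N·m

τ_allow = 467/3.4 = 137.4 MPa.
For a solid shaft T_allow = τ_allow·πd³/16; πd³/16 = π×101³/16 = 202300 mm³.
T_allow = 137.4×202300 = 2.779×10^7 N·mm = 27790 N·m.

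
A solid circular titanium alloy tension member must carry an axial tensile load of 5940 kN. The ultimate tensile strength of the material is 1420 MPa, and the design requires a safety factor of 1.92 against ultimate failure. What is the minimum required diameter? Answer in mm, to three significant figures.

Allowable stress σ_allow = 1420/1.92 = 739.6 MPa.
Required area A = F/σ_allow = 5940000/739.6 = 8032 mm².
A = πd²/4 → d = √(4A/π) = 101.1 mm.

d = 101 mm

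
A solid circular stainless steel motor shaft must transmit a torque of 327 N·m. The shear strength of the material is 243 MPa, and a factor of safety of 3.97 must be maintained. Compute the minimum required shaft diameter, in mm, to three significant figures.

d = 30.1 mm

Allowable shear stress τ_allow = 243/3.97 = 61.21 MPa.
For a solid shaft τ = 16T/(πd³), so d³ = 16T/(π τ_allow) = 16×327000/(π×61.21) = 27210 mm³.
d = (27210)^(1/3) = 30.08 mm.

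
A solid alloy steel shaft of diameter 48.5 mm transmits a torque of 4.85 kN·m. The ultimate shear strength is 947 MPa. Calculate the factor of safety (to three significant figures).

τ = 16T/(πd³) = 16×4850000/(π×48.5³) = 216.5 MPa.
n = τ_limit/τ = 947/216.5 = 4.374.

n = 4.37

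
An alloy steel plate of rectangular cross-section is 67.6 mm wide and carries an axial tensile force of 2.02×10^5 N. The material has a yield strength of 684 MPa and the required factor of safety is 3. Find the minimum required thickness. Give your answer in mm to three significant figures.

t = 13.1 mm

σ_allow = 684/3 = 228.0 MPa.
Required area A = F/σ_allow = 202000/228.0 = 886.0 mm².
t = A/w = 886.0/67.6 = 13.11 mm.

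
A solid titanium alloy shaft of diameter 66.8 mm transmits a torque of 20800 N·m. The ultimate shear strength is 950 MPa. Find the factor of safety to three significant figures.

n = 2.67

τ = 16T/(πd³) = 16×2.0800×10^7/(π×66.8³) = 355.4 MPa.
n = τ_limit/τ = 950/355.4 = 2.673.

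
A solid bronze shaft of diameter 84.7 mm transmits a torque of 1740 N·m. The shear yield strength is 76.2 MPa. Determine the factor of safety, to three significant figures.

n = 5.22

τ = 16T/(πd³) = 16×1740000/(π×84.7³) = 14.58 MPa.
n = τ_limit/τ = 76.2/14.58 = 5.225.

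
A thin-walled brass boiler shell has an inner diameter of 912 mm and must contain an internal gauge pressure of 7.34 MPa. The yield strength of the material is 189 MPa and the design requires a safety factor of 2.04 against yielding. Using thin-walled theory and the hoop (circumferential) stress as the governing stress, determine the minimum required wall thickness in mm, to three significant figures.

σ_allow = 189/2.04 = 92.65 MPa.
Hoop stress σ_h = pD/(2t), so t = pD/(2σ_allow) = 7.34×912/(2×92.65) = 36.13 mm.

t = 36.1 mm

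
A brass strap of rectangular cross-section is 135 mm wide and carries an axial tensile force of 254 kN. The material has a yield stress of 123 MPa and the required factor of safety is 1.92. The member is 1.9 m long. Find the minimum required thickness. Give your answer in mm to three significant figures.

σ_allow = 123/1.92 = 64.06 MPa.
Required area A = F/σ_allow = 254000/64.06 = 3965 mm².
t = A/w = 3965/135 = 29.37 mm.

t = 29.4 mm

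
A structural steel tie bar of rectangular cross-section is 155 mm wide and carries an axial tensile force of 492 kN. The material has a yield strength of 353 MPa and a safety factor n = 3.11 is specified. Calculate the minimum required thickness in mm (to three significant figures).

t = 28.0 mm

σ_allow = 353/3.11 = 113.5 MPa.
Required area A = F/σ_allow = 492000/113.5 = 4335 mm².
t = A/w = 4335/155 = 27.97 mm.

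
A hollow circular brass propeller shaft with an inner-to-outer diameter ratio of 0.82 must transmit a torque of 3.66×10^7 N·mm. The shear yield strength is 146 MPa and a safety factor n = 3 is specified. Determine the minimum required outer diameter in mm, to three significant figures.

d_o = 191 mm

τ_allow = 146/3 = 48.67 MPa.
For a hollow shaft τ = 16T/[πd_o³(1−k⁴)] with k = 0.82, so 1−k⁴ = 0.5479.
d_o³ = 16T/[π τ_allow (1−k⁴)] = 16×3.6600×10^7/(π×48.67×0.5479) = 6.991×10^6 mm³.
d_o = 191.2 mm.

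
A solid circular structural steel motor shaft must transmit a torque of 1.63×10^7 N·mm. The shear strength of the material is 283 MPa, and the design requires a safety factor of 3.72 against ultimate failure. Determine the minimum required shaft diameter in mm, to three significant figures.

Allowable shear stress τ_allow = 283/3.72 = 76.08 MPa.
For a solid shaft τ = 16T/(πd³), so d³ = 16T/(π τ_allow) = 16×1.6300×10^7/(π×76.08) = 1.091×10^6 mm³.
d = (1.091×10^6)^(1/3) = 103.0 mm.

d = 103 mm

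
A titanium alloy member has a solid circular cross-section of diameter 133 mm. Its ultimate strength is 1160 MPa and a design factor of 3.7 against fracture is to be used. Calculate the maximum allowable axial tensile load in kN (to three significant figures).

σ_allow = 1160/3.7 = 313.5 MPa.
A = πd²/4 = π×133²/4 = 13890 mm².
F_allow = σ_allow × A = 313.5×13890 = 4.356×10^6 N.

F_allow = 4360 kN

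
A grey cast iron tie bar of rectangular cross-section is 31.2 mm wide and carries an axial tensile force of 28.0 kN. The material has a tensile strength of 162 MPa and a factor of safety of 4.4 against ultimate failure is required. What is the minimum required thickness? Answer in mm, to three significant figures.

σ_allow = 162/4.4 = 36.82 MPa.
Required area A = F/σ_allow = 28000/36.82 = 760.5 mm².
t = A/w = 760.5/31.2 = 24.37 mm.

t = 24.4 mm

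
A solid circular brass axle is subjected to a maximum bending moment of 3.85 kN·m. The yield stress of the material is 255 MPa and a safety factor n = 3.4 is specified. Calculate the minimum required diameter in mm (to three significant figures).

d = 80.6 mm

σ_allow = 255/3.4 = 75.00 MPa.
For a solid circular section σ = 32M/(πd³), so d³ = 32M/(π σ_allow) = 32×3850000/(π×75.00) = 522900 mm³.
d = 80.56 mm.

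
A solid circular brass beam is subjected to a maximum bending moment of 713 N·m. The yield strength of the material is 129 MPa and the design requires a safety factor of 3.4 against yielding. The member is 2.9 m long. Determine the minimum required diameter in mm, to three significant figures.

σ_allow = 129/3.4 = 37.94 MPa.
For a solid circular section σ = 32M/(πd³), so d³ = 32M/(π σ_allow) = 32×713000/(π×37.94) = 191400 mm³.
d = 57.63 mm.

d = 57.6 mm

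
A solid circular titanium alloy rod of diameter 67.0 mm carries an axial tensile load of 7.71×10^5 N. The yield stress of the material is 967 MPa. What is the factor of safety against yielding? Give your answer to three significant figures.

n = 4.42

A = πd²/4 = 3526 mm².
σ = F/A = 771000/3526 = 218.7 MPa.
n = 967/218.7 = 4.422.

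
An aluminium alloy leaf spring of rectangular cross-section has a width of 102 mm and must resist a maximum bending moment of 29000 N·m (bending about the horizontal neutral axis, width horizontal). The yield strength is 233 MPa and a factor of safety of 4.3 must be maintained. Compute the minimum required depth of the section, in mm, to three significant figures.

σ_allow = 233/4.3 = 54.19 MPa.
For a rectangular section σ = 6M/(bh²), so h² = 6M/(b σ_allow) = 6×2.9000×10^7/(102×54.19) = 31480 mm².
h = 177.4 mm.

h = 177 mm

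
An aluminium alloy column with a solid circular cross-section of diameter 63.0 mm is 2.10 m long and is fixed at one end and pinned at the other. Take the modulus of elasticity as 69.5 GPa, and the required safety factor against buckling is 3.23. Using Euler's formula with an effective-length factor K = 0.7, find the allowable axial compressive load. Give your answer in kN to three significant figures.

I = πd⁴/64 = π×63.0⁴/64 = 773300 mm⁴.
Effective length L_e = KL = 0.7×2.10 m = 1470 mm.
Euler critical load P_cr = π²EI/L_e² = π²×69500×773300/1470² = 245500 N.
P_allow = P_cr/n = 245500/3.23 = 75990 N.

P_allow = 76.0 kN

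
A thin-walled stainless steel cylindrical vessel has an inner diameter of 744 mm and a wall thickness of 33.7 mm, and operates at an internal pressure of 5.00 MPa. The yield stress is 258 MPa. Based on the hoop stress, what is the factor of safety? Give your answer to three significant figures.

n = 4.67

σ_h = pD/(2t) = 5.00×744/(2×33.7) = 55.19 MPa.
n = 258/55.19 = 4.675.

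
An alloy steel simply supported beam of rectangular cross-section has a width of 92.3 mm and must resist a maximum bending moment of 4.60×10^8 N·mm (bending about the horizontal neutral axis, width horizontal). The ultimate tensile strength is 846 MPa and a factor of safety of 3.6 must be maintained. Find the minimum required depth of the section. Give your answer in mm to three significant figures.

h = 357 mm

σ_allow = 846/3.6 = 235.0 MPa.
For a rectangular section σ = 6M/(bh²), so h² = 6M/(b σ_allow) = 6×4.6000×10^8/(92.3×235.0) = 127200 mm².
h = 356.7 mm.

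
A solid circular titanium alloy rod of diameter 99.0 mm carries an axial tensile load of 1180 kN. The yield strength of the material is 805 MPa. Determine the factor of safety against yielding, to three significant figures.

A = πd²/4 = 7698 mm².
σ = F/A = 1180000/7698 = 153.3 MPa.
n = 805/153.3 = 5.251.

n = 5.25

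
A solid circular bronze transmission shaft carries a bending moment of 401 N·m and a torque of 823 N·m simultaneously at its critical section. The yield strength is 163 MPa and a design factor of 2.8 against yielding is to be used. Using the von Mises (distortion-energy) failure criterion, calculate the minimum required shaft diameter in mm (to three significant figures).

σ_allow = σ_y/n = 163/2.8 = 58.21 MPa.
For a solid shaft σ_b = 32M/(πd³) and τ = 16T/(πd³), so the von Mises stress is σ' = (16/πd³)·√(4M²+3T²).
√(4M²+3T²) = √(4×(401000)² + 3×(823000)²) = 1.636×10^6 N·mm.
d³ = 16×1.636×10^6/(π×58.21) = 143100 mm³.
d = 52.30 mm.

d = 52.3 mm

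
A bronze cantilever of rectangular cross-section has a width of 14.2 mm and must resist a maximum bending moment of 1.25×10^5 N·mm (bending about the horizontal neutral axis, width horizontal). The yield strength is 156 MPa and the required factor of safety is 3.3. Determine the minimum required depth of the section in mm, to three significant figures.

h = 33.4 mm

σ_allow = 156/3.3 = 47.27 MPa.
For a rectangular section σ = 6M/(bh²), so h² = 6M/(b σ_allow) = 6×125000/(14.2×47.27) = 1117 mm².
h = 33.43 mm.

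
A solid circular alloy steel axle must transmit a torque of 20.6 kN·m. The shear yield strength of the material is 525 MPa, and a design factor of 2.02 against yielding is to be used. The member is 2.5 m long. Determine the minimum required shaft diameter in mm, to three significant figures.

d = 73.9 mm

Allowable shear stress τ_allow = 525/2.02 = 259.9 MPa.
For a solid shaft τ = 16T/(πd³), so d³ = 16T/(π τ_allow) = 16×2.0600×10^7/(π×259.9) = 403700 mm³.
d = (403700)^(1/3) = 73.91 mm.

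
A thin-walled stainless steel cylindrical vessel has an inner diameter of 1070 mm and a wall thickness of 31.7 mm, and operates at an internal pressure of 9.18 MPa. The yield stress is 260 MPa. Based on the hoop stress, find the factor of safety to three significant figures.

n = 1.68

σ_h = pD/(2t) = 9.18×1070/(2×31.7) = 154.9 MPa.
n = 260/154.9 = 1.678.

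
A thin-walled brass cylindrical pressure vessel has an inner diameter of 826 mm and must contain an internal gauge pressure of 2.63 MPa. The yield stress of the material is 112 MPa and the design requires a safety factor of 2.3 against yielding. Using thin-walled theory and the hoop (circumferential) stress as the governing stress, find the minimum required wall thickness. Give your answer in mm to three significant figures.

t = 22.3 mm

σ_allow = 112/2.3 = 48.70 MPa.
Hoop stress σ_h = pD/(2t), so t = pD/(2σ_allow) = 2.63×826/(2×48.70) = 22.31 mm.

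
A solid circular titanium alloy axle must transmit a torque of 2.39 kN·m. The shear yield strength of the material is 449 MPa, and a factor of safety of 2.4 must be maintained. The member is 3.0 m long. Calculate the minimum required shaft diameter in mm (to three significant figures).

d = 40.2 mm

Allowable shear stress τ_allow = 449/2.4 = 187.1 MPa.
For a solid shaft τ = 16T/(πd³), so d³ = 16T/(π τ_allow) = 16×2390000/(π×187.1) = 65060 mm³.
d = (65060)^(1/3) = 40.22 mm.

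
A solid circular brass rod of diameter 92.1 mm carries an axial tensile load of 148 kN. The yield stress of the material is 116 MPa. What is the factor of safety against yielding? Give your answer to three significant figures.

A = πd²/4 = 6662 mm².
σ = F/A = 148000/6662 = 22.22 MPa.
n = 116/22.22 = 5.222.

n = 5.22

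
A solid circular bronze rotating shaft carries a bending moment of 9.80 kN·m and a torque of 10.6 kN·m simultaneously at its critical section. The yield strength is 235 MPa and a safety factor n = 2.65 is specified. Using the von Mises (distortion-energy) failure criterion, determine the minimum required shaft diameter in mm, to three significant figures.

σ_allow = σ_y/n = 235/2.65 = 88.68 MPa.
For a solid shaft σ_b = 32M/(πd³) and τ = 16T/(πd³), so the von Mises stress is σ' = (16/πd³)·√(4M²+3T²).
√(4M²+3T²) = √(4×(9.800×10^6)² + 3×(1.060×10^7)²) = 2.686×10^7 N·mm.
d³ = 16×2.686×10^7/(π×88.68) = 1.542×10^6 mm³.
d = 115.5 mm.

d = 116 mm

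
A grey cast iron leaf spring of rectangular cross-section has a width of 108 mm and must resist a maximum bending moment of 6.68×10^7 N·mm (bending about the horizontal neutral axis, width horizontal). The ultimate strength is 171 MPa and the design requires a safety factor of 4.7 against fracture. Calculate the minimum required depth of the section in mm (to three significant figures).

σ_allow = 171/4.7 = 36.38 MPa.
For a rectangular section σ = 6M/(bh²), so h² = 6M/(b σ_allow) = 6×6.6800×10^7/(108×36.38) = 102000 mm².
h = 319.4 mm.

h = 319 mm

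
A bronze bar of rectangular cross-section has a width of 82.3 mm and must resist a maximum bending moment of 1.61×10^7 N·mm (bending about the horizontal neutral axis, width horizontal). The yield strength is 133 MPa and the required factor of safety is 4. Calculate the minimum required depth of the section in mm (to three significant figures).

σ_allow = 133/4 = 33.25 MPa.
For a rectangular section σ = 6M/(bh²), so h² = 6M/(b σ_allow) = 6×1.6100×10^7/(82.3×33.25) = 35300 mm².
h = 187.9 mm.

h = 188 mm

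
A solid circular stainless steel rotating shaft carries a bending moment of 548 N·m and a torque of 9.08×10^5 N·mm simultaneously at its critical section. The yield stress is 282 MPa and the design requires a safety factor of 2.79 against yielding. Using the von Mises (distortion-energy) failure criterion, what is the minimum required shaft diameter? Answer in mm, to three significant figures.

d = 45.9 mm

σ_allow = σ_y/n = 282/2.79 = 101.1 MPa.
For a solid shaft σ_b = 32M/(πd³) and τ = 16T/(πd³), so the von Mises stress is σ' = (16/πd³)·√(4M²+3T²).
√(4M²+3T²) = √(4×(548000)² + 3×(908000)²) = 1.917×10^6 N·mm.
d³ = 16×1.917×10^6/(π×101.1) = 96590 mm³.
d = 45.88 mm.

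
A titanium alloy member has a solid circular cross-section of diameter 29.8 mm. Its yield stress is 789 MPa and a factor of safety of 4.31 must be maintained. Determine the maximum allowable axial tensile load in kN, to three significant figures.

σ_allow = 789/4.31 = 183.1 MPa.
A = πd²/4 = π×29.8²/4 = 697.5 mm².
F_allow = σ_allow × A = 183.1×697.5 = 127700 N.

F_allow = 128 kN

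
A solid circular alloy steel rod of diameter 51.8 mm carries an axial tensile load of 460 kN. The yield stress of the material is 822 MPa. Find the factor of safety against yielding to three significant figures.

A = πd²/4 = 2107 mm².
σ = F/A = 460000/2107 = 218.3 MPa.
n = 822/218.3 = 3.766.

n = 3.77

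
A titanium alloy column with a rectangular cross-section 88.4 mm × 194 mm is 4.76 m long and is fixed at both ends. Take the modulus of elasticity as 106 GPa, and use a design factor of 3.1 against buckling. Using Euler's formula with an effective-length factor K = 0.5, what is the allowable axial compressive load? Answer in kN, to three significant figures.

Buckling occurs about the weak axis: I_min = h·b³/12 = 194×88.4³/12 = 1.117×10^7 mm⁴ (b = 88.4 mm is the smaller dimension).
Effective length L_e = KL = 0.5×4.76 m = 2380 mm.
Euler critical load P_cr = π²EI/L_e² = π²×106000×1.117×10^7/2380² = 2.063×10^6 N.
P_allow = P_cr/n = 2.063×10^6/3.1 = 665400 N.

P_allow = 665 kN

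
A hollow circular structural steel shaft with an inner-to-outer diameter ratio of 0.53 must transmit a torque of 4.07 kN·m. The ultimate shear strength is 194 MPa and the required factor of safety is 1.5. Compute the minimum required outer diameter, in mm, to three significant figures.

d_o = 55.8 mm

τ_allow = 194/1.5 = 129.3 MPa.
For a hollow shaft τ = 16T/[πd_o³(1−k⁴)] with k = 0.53, so 1−k⁴ = 0.9211.
d_o³ = 16T/[π τ_allow (1−k⁴)] = 16×4070000/(π×129.3×0.9211) = 174000 mm³.
d_o = 55.83 mm.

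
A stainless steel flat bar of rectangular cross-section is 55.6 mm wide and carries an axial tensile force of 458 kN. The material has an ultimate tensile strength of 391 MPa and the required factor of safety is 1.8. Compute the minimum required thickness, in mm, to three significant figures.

t = 37.9 mm

σ_allow = 391/1.8 = 217.2 MPa.
Required area A = F/σ_allow = 458000/217.2 = 2108 mm².
t = A/w = 2108/55.6 = 37.92 mm.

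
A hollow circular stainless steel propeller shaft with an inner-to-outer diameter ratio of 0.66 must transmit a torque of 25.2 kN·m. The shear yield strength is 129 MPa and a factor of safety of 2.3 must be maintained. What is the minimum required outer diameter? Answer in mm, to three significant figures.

d_o = 141 mm

τ_allow = 129/2.3 = 56.09 MPa.
For a hollow shaft τ = 16T/[πd_o³(1−k⁴)] with k = 0.66, so 1−k⁴ = 0.8103.
d_o³ = 16T/[π τ_allow (1−k⁴)] = 16×2.5200×10^7/(π×56.09×0.8103) = 2.824×10^6 mm³.
d_o = 141.4 mm.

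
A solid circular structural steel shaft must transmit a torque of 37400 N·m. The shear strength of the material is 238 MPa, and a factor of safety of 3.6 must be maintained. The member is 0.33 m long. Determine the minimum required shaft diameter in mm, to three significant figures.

Allowable shear stress τ_allow = 238/3.6 = 66.11 MPa.
For a solid shaft τ = 16T/(πd³), so d³ = 16T/(π τ_allow) = 16×3.7400×10^7/(π×66.11) = 2.881×10^6 mm³.
d = (2.881×10^6)^(1/3) = 142.3 mm.

d = 142 mm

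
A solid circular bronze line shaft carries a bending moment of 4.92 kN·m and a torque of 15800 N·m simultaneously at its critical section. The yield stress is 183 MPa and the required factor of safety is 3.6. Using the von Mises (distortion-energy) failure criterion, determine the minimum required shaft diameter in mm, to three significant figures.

σ_allow = σ_y/n = 183/3.6 = 50.83 MPa.
For a solid shaft σ_b = 32M/(πd³) and τ = 16T/(πd³), so the von Mises stress is σ' = (16/πd³)·√(4M²+3T²).
√(4M²+3T²) = √(4×(4.920×10^6)² + 3×(1.580×10^7)²) = 2.908×10^7 N·mm.
d³ = 16×2.908×10^7/(π×50.83) = 2.914×10^6 mm³.
d = 142.8 mm.

d = 143 mm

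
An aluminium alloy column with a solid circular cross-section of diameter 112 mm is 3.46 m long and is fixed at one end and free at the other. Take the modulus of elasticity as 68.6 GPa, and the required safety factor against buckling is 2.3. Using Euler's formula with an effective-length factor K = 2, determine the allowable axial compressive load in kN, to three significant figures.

I = πd⁴/64 = π×112⁴/64 = 7.724×10^6 mm⁴.
Effective length L_e = KL = 2×3.46 m = 6920 mm.
Euler critical load P_cr = π²EI/L_e² = π²×68600×7.724×10^6/6920² = 109200 N.
P_allow = P_cr/n = 109200/2.3 = 47480 N.

P_allow = 47.5 kN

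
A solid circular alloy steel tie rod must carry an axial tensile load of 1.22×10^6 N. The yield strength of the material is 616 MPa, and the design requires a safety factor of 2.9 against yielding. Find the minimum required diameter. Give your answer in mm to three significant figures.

d = 85.5 mm

Allowable stress σ_allow = 616/2.9 = 212.4 MPa.
Required area A = F/σ_allow = 1220000/212.4 = 5744 mm².
A = πd²/4 → d = √(4A/π) = 85.52 mm.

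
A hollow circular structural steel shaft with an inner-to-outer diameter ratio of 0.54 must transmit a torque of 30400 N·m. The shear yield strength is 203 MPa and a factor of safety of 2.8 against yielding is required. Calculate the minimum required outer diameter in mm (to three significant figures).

d_o = 133 mm

τ_allow = 203/2.8 = 72.50 MPa.
For a hollow shaft τ = 16T/[πd_o³(1−k⁴)] with k = 0.54, so 1−k⁴ = 0.9150.
d_o³ = 16T/[π τ_allow (1−k⁴)] = 16×3.0400×10^7/(π×72.50×0.9150) = 2.334×10^6 mm³.
d_o = 132.6 mm.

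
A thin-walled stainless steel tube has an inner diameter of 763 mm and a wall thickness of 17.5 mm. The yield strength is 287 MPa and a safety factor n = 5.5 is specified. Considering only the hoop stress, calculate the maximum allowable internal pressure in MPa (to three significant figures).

p_allow = 2.39 MPa

σ_allow = 287/5.5 = 52.18 MPa.
σ_h = pD/(2t) → p_allow = 2σ_allow t/D = 2×52.18×17.5/763 = 2.394 MPa.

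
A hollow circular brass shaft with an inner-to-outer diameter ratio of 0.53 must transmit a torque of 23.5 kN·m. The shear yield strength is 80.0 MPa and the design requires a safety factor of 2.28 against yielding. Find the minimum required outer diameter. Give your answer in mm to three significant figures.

τ_allow = 80.0/2.28 = 35.09 MPa.
For a hollow shaft τ = 16T/[πd_o³(1−k⁴)] with k = 0.53, so 1−k⁴ = 0.9211.
d_o³ = 16T/[π τ_allow (1−k⁴)] = 16×2.3500×10^7/(π×35.09×0.9211) = 3.703×10^6 mm³.
d_o = 154.7 mm.

d_o = 155 mm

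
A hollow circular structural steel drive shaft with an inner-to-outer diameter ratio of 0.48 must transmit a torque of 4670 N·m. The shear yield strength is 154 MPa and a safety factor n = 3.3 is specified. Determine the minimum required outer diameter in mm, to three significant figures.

d_o = 81.3 mm

τ_allow = 154/3.3 = 46.67 MPa.
For a hollow shaft τ = 16T/[πd_o³(1−k⁴)] with k = 0.48, so 1−k⁴ = 0.9469.
d_o³ = 16T/[π τ_allow (1−k⁴)] = 16×4670000/(π×46.67×0.9469) = 538200 mm³.
d_o = 81.34 mm.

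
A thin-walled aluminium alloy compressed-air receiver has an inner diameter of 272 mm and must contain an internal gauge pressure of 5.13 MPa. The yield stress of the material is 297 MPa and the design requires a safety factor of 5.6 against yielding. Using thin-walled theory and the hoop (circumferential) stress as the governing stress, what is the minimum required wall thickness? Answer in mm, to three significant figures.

σ_allow = 297/5.6 = 53.04 MPa.
Hoop stress σ_h = pD/(2t), so t = pD/(2σ_allow) = 5.13×272/(2×53.04) = 13.15 mm.

t = 13.2 mm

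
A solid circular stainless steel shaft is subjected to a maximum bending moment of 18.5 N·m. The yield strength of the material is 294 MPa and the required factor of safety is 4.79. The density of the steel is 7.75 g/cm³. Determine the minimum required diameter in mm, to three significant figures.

σ_allow = 294/4.79 = 61.38 MPa.
For a solid circular section σ = 32M/(πd³), so d³ = 32M/(π σ_allow) = 32×18500/(π×61.38) = 3070 mm³.
d = 14.53 mm.

d = 14.5 mm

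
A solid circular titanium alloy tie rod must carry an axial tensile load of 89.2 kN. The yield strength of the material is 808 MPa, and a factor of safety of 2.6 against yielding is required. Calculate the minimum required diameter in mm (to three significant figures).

d = 19.1 mm

Allowable stress σ_allow = 808/2.6 = 310.8 MPa.
Required area A = F/σ_allow = 89200/310.8 = 287.0 mm².
A = πd²/4 → d = √(4A/π) = 19.12 mm.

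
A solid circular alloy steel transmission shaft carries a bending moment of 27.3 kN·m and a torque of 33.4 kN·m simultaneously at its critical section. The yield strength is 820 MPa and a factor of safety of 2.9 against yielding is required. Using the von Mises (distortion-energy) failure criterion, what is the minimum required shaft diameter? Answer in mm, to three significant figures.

d = 113 mm

σ_allow = σ_y/n = 820/2.9 = 282.8 MPa.
For a solid shaft σ_b = 32M/(πd³) and τ = 16T/(πd³), so the von Mises stress is σ' = (16/πd³)·√(4M²+3T²).
√(4M²+3T²) = √(4×(2.730×10^7)² + 3×(3.340×10^7)²) = 7.955×10^7 N·mm.
d³ = 16×7.955×10^7/(π×282.8) = 1.433×10^6 mm³.
d = 112.7 mm.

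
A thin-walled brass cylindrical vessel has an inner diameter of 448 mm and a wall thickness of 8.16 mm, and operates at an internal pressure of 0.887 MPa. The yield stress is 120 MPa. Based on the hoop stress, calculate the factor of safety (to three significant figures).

n = 4.93

σ_h = pD/(2t) = 0.887×448/(2×8.16) = 24.35 MPa.
n = 120/24.35 = 4.928.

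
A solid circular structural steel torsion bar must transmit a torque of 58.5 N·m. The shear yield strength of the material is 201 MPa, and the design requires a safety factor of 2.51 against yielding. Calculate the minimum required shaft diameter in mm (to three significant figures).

d = 15.5 mm

Allowable shear stress τ_allow = 201/2.51 = 80.08 MPa.
For a solid shaft τ = 16T/(πd³), so d³ = 16T/(π τ_allow) = 16×58500/(π×80.08) = 3721 mm³.
d = (3721)^(1/3) = 15.50 mm.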